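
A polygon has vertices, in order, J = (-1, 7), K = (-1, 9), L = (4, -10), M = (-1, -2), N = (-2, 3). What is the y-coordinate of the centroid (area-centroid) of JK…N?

-0.484375

Apply Gauss's area formula. First the cross-terms c_i = x_i·y_{i+1} − x_{i+1}·y_i:
  -2, -26, -18, -7, -11  ⇒  2A = -64, A = -32.
Then Σ (y_i + y_{i+1})·c_i = 93, so ȳ = 93 / (6·(-32)) = -0.484375.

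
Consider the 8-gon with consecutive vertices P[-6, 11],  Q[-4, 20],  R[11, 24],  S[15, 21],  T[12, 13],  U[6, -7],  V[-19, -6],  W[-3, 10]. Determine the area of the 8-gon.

Cross-terms: -76, -316, -129, -57, -162, -169, -208, 27  ⇒  Σ = -1090
Area = |Σ|/2 = 545.

545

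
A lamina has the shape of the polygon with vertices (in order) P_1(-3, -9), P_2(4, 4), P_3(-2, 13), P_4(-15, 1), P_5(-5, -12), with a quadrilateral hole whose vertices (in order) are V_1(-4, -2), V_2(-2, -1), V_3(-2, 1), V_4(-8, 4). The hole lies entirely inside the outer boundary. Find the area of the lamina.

221.5

Outer boundary:
Σ = (24) + (60) + (193) + (185) + (9) = 471
Area = |Σ|/2 = 235.5.
Hole:
Apply the shoelace formula: 2A = Σ (x_i·y_{i+1} − x_{i+1}·y_i), indices taken mod 4.
Cross-terms: 0, -4, 0, 32  ⇒  Σ = 28
Area = |Σ|/2 = 14.
Net area = 235.5 − 14 = 221.5.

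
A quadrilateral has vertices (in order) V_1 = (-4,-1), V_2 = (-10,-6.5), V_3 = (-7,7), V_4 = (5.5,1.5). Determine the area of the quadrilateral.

Apply the shoelace formula: 2A = Σ (x_i·y_{i+1} − x_{i+1}·y_i), indices taken mod 4.
V_1→V_2: (-4)(-6.5) − (-10)(-1) = 16
V_2→V_3: (-10)(7) − (-7)(-6.5) = -115.5
V_3→V_4: (-7)(1.5) − (5.5)(7) = -49
V_4→V_1: (5.5)(-1) − (-4)(1.5) = 0.5
Σ = -148
Area = |Σ|/2 = 74.

74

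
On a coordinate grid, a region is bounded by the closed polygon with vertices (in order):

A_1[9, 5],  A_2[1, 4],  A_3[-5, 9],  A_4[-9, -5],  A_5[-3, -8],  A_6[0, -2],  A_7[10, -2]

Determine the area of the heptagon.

Apply Gauss's area formula: 2A = Σ (x_i·y_{i+1} − x_{i+1}·y_i), indices taken mod 7.
A_1→A_2: (9)(4) − (1)(5) = 31
A_2→A_3: (1)(9) − (-5)(4) = 29
A_3→A_4: (-5)(-5) − (-9)(9) = 106
A_4→A_5: (-9)(-8) − (-3)(-5) = 57
A_5→A_6: (-3)(-2) − (0)(-8) = 6
A_6→A_7: (0)(-2) − (10)(-2) = 20
A_7→A_1: (10)(5) − (9)(-2) = 68
Σ = 317
Area = |Σ|/2 = 158.5.

158.5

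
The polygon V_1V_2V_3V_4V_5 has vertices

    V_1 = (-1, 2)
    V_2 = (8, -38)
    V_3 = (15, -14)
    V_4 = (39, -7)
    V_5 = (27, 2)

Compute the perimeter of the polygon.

|V_1V_2| = √((9)² + (-40)²) = √1681 = 41
|V_2V_3| = √((7)² + (24)²) = √625 = 25
|V_3V_4| = √((24)² + (7)²) = √625 = 25
|V_4V_5| = √((-12)² + (9)²) = √225 = 15
|V_5V_1| = √((-28)² + (0)²) = √784 = 28
Perimeter = 41 + 25 + 25 + 15 + 28 = 134.

134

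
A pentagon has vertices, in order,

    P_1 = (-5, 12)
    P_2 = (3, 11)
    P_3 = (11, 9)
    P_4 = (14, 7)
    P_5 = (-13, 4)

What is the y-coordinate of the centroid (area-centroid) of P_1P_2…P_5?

1772/223

Apply Gauss's area formula. First the cross-terms c_i = x_i·y_{i+1} − x_{i+1}·y_i:
  -91, -94, -49, 147, -136  ⇒  2A = -223, A = -111.5.
Then Σ (y_i + y_{i+1})·c_i = -5316, so ȳ = -5316 / (6·(-111.5)) = 1772/223.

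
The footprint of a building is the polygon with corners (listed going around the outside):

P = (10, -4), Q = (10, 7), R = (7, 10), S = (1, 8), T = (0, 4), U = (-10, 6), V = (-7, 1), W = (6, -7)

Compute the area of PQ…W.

186

Cross-terms: 110, 51, 46, 4, 40, 32, 43, 46  ⇒  Σ = 372
Area = |Σ|/2 = 186.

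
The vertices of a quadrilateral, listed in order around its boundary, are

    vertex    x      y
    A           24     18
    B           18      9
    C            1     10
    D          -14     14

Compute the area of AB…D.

Apply Gauss's area formula: 2A = Σ (x_i·y_{i+1} − x_{i+1}·y_i), indices taken mod 4.
Σ = (-108) + (171) + (154) + (-588) = -371
Area = |Σ|/2 = 185.5.

185.5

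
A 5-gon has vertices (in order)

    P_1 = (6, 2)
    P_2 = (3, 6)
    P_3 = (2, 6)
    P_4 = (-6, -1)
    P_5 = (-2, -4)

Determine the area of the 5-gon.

56

P_1→P_2: (6)(6) − (3)(2) = 30
P_2→P_3: (3)(6) − (2)(6) = 6
P_3→P_4: (2)(-1) − (-6)(6) = 34
P_4→P_5: (-6)(-4) − (-2)(-1) = 22
P_5→P_1: (-2)(2) − (6)(-4) = 20
Σ = 112
Area = |Σ|/2 = 56.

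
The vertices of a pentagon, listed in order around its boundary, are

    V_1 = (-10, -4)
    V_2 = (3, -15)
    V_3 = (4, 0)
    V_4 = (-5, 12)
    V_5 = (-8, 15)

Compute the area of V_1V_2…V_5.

236.5

Σ = (162) + (60) + (48) + (21) + (182) = 473
Area = |Σ|/2 = 236.5.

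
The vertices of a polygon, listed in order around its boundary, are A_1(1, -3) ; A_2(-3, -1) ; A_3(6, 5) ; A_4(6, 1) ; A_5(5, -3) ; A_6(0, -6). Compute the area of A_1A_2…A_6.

45

Apply the shoelace formula: 2A = Σ (x_i·y_{i+1} − x_{i+1}·y_i), indices taken mod 6.
Σ = (-10) + (-9) + (-24) + (-23) + (-30) + (6) = -90
Area = |Σ|/2 = 45.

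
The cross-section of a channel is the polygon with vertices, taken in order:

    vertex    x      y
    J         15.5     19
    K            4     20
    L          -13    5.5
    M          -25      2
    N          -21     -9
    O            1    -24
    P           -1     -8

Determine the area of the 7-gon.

Apply the shoelace (surveyor's) formula: 2A = Σ (x_i·y_{i+1} − x_{i+1}·y_i), indices taken mod 7.
J→K: (15.5)(20) − (4)(19) = 234
K→L: (4)(5.5) − (-13)(20) = 282
L→M: (-13)(2) − (-25)(5.5) = 111.5
M→N: (-25)(-9) − (-21)(2) = 267
N→O: (-21)(-24) − (1)(-9) = 513
O→P: (1)(-8) − (-1)(-24) = -32
P→J: (-1)(19) − (15.5)(-8) = 105
Σ = 1480.5
Area = |Σ|/2 = 740.25.

740.25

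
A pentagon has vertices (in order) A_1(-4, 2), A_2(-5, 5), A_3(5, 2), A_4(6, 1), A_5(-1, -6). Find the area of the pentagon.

56.5

Cross-terms: -10, -35, -7, -35, -26  ⇒  Σ = -113
Area = |Σ|/2 = 56.5.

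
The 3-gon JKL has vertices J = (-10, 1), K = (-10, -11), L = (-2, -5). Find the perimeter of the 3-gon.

32

|JK| = √((0)² + (-12)²) = √144 = 12
|KL| = √((8)² + (6)²) = √100 = 10
|LJ| = √((-8)² + (6)²) = √100 = 10
Perimeter = 12 + 10 + 10 = 32.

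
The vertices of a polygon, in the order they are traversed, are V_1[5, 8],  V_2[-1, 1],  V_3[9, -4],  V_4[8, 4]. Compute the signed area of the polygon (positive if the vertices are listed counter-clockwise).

60

Apply the shoelace formula: 2A = Σ (x_i·y_{i+1} − x_{i+1}·y_i), indices taken mod 4.
Σ = (13) + (-5) + (68) + (44) = 120
Signed area = Σ/2 = 60 (positive ⇒ counter-clockwise traversal).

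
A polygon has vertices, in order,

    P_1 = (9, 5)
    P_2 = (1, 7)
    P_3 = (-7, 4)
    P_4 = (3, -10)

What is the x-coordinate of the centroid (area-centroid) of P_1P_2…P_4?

215/137

Apply Gauss's area formula. First the cross-terms c_i = x_i·y_{i+1} − x_{i+1}·y_i:
  58, 53, 58, 105  ⇒  2A = 274, A = 137.
Then Σ (x_i + x_{i+1})·c_i = 1290, so x̄ = 1290 / (6·137) = 215/137.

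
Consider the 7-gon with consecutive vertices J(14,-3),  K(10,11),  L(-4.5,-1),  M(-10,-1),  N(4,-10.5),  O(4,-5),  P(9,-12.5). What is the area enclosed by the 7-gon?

246

Apply the shoelace (surveyor's) formula: 2A = Σ (x_i·y_{i+1} − x_{i+1}·y_i), indices taken mod 7.
Cross-terms: 184, 39.5, -5.5, 109, 22, -5, 148  ⇒  Σ = 492
Area = |Σ|/2 = 246.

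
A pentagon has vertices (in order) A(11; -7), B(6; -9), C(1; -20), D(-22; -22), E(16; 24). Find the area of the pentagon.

591

Apply Gauss's area formula: 2A = Σ (x_i·y_{i+1} − x_{i+1}·y_i), indices taken mod 5.
Cross-terms: -57, -111, -462, -176, -376  ⇒  Σ = -1182
Area = |Σ|/2 = 591.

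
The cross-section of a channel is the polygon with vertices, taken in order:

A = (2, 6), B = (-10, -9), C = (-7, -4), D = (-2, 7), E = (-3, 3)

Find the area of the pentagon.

23.5

Apply the surveyor's formula: 2A = Σ (x_i·y_{i+1} − x_{i+1}·y_i), indices taken mod 5.
A→B: (2)(-9) − (-10)(6) = 42
B→C: (-10)(-4) − (-7)(-9) = -23
C→D: (-7)(7) − (-2)(-4) = -57
D→E: (-2)(3) − (-3)(7) = 15
E→A: (-3)(6) − (2)(3) = -24
Σ = -47
Area = |Σ|/2 = 23.5.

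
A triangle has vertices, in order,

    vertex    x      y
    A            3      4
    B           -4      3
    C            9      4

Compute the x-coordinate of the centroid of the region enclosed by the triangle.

Apply Gauss's area formula. First the cross-terms c_i = x_i·y_{i+1} − x_{i+1}·y_i:
  25, -43, 24  ⇒  2A = 6, A = 3.
Then Σ (x_i + x_{i+1})·c_i = 48, so x̄ = 48 / (6·3) = 8/3.

8/3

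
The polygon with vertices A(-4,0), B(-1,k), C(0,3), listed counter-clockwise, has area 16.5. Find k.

-6

Write out the shoelace sum; only the two edges meeting at B involve k:
2·Area = [((-4)·k − (-1)·0) + ((-1)·3 − 0·k)] + 12
       = -4·k + 9 = 33
⇒ k = -6.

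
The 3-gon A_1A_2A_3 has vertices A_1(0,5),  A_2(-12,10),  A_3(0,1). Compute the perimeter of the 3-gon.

|A_1A_2| = √((-12)² + (5)²) = √169 = 13
|A_2A_3| = √((12)² + (-9)²) = √225 = 15
|A_3A_1| = √((0)² + (4)²) = √16 = 4
Perimeter = 13 + 15 + 4 = 32.

32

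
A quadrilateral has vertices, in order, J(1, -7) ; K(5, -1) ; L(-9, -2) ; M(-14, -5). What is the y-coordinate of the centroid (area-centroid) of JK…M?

Apply Gauss's area formula. First the cross-terms c_i = x_i·y_{i+1} − x_{i+1}·y_i:
  34, -19, 17, 103  ⇒  2A = 135, A = 67.5.
Then Σ (y_i + y_{i+1})·c_i = -1570, so ȳ = -1570 / (6·67.5) = -314/81.

-314/81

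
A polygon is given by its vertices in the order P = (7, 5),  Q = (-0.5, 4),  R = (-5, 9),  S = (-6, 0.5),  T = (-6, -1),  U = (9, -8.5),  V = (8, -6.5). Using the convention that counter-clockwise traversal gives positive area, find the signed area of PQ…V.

Cross-terms: 30.5, 15.5, 51.5, 9, 60, 9.5, 85.5  ⇒  Σ = 261.5
Signed area = Σ/2 = 130.75 (positive ⇒ counter-clockwise traversal).

130.75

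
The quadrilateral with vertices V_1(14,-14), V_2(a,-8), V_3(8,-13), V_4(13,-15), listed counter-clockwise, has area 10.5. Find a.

The doubled signed area Σ (x_i y_{i+1} − x_{i+1} y_i) is linear in a.
With a=0 it equals 29; the coefficient of a is 1 (from the two edges through V_2).
So 1·a + 29 = 2·10.5 = 21 ⇒ a = -8.

-8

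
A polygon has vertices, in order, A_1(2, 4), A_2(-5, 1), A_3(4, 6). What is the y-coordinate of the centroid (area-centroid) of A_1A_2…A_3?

11/3

Apply the surveyor's formula. First the cross-terms c_i = x_i·y_{i+1} − x_{i+1}·y_i:
  22, -34, 4  ⇒  2A = -8, A = -4.
Then Σ (y_i + y_{i+1})·c_i = -88, so ȳ = -88 / (6·(-4)) = 11/3.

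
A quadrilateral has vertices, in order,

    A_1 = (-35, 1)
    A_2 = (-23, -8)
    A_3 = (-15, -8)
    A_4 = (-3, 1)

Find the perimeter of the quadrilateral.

70

|A_1A_2| = √((12)² + (-9)²) = √225 = 15
|A_2A_3| = √((8)² + (0)²) = √64 = 8
|A_3A_4| = √((12)² + (9)²) = √225 = 15
|A_4A_1| = √((-32)² + (0)²) = √1024 = 32
Perimeter = 15 + 8 + 15 + 32 = 70.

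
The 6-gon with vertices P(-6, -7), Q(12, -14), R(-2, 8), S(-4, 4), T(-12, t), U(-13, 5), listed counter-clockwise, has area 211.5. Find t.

6

Write out the shoelace sum; only the two edges meeting at T involve t:
2·Area = [((-4)·t − (-12)·4) + ((-12)·5 − (-13)·t)] + 381
       = 9·t + 369 = 423
⇒ t = 6.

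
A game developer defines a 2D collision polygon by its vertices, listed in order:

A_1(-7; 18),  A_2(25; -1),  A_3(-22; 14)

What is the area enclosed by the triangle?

Apply the shoelace (surveyor's) formula: 2A = Σ (x_i·y_{i+1} − x_{i+1}·y_i), indices taken mod 3.
Cross-terms: -443, 328, -298  ⇒  Σ = -413
Area = |Σ|/2 = 206.5.

206.5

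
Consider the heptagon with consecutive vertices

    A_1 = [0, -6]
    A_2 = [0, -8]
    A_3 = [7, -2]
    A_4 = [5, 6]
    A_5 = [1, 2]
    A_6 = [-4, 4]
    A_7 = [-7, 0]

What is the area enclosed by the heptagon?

97

Σ = (0) + (56) + (52) + (4) + (12) + (28) + (42) = 194
Area = |Σ|/2 = 97.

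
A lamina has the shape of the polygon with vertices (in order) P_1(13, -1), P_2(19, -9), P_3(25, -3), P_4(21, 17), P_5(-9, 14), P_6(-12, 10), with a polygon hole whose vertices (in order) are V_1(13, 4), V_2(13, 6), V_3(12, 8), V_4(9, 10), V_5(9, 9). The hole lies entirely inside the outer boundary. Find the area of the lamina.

Outer boundary:
Σ = (-98) + (168) + (488) + (447) + (78) + (-118) = 965
Area = |Σ|/2 = 482.5.
Hole:
Apply the shoelace (surveyor's) formula: 2A = Σ (x_i·y_{i+1} − x_{i+1}·y_i), indices taken mod 5.
V_1→V_2: (13)(6) − (13)(4) = 26
V_2→V_3: (13)(8) − (12)(6) = 32
V_3→V_4: (12)(10) − (9)(8) = 48
V_4→V_5: (9)(9) − (9)(10) = -9
V_5→V_1: (9)(4) − (13)(9) = -81
Σ = 16
Area = |Σ|/2 = 8.
Net area = 482.5 − 8 = 474.5.

474.5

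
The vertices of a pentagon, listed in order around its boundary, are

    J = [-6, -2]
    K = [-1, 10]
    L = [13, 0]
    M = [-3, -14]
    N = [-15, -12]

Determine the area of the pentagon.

Σ = (-62) + (-130) + (-182) + (-174) + (-42) = -590
Area = |Σ|/2 = 295.

295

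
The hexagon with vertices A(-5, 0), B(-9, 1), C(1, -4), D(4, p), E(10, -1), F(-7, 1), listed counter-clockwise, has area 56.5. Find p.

-7

Write out the shoelace sum; only the two edges meeting at D involve p:
2·Area = [(1·p − 4·(-4)) + (4·(-1) − 10·p)] + 38
       = -9·p + 50 = 113
⇒ p = -7.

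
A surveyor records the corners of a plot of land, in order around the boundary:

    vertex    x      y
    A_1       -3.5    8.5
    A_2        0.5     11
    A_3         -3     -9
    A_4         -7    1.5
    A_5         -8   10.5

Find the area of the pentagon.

Apply the surveyor's formula: 2A = Σ (x_i·y_{i+1} − x_{i+1}·y_i), indices taken mod 5.
Σ = (-42.75) + (28.5) + (-67.5) + (-61.5) + (-31.25) = -174.5
Area = |Σ|/2 = 87.25.

87.25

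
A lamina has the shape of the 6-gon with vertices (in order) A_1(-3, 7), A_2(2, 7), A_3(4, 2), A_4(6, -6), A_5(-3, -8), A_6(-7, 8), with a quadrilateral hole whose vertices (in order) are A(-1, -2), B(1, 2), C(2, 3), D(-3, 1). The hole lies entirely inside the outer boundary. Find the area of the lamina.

Outer boundary:
A_1→A_2: (-3)(7) − (2)(7) = -35
A_2→A_3: (2)(2) − (4)(7) = -24
A_3→A_4: (4)(-6) − (6)(2) = -36
A_4→A_5: (6)(-8) − (-3)(-6) = -66
A_5→A_6: (-3)(8) − (-7)(-8) = -80
A_6→A_1: (-7)(7) − (-3)(8) = -25
Σ = -266
Area = |Σ|/2 = 133.
Hole:
Cross-terms: 0, -1, 11, 7  ⇒  Σ = 17
Area = |Σ|/2 = 8.5.
Net area = 133 − 8.5 = 124.5.

124.5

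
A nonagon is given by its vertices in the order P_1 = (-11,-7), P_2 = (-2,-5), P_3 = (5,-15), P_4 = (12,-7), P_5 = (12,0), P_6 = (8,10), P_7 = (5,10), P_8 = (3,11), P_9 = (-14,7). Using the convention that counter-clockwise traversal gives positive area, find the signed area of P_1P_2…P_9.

425

P_1→P_2: (-11)(-5) − (-2)(-7) = 41
P_2→P_3: (-2)(-15) − (5)(-5) = 55
P_3→P_4: (5)(-7) − (12)(-15) = 145
P_4→P_5: (12)(0) − (12)(-7) = 84
P_5→P_6: (12)(10) − (8)(0) = 120
P_6→P_7: (8)(10) − (5)(10) = 30
P_7→P_8: (5)(11) − (3)(10) = 25
P_8→P_9: (3)(7) − (-14)(11) = 175
P_9→P_1: (-14)(-7) − (-11)(7) = 175
Σ = 850
Signed area = Σ/2 = 425 (positive ⇒ counter-clockwise traversal).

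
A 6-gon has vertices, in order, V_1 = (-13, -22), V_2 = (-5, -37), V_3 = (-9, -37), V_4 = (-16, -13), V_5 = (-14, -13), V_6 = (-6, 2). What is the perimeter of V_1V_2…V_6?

90

|V_1V_2| = √((8)² + (-15)²) = √289 = 17
|V_2V_3| = √((-4)² + (0)²) = √16 = 4
|V_3V_4| = √((-7)² + (24)²) = √625 = 25
|V_4V_5| = √((2)² + (0)²) = √4 = 2
|V_5V_6| = √((8)² + (15)²) = √289 = 17
|V_6V_1| = √((-7)² + (-24)²) = √625 = 25
Perimeter = 17 + 4 + 25 + 2 + 17 + 25 = 90.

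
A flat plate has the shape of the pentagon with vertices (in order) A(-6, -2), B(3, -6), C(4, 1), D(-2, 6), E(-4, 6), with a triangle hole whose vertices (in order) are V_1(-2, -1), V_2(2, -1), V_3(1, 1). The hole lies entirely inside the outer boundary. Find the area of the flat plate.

Outer boundary:
Σ = (42) + (27) + (26) + (12) + (44) = 151
Area = |Σ|/2 = 75.5.
Hole:
Apply the shoelace (surveyor's) formula: 2A = Σ (x_i·y_{i+1} − x_{i+1}·y_i), indices taken mod 3.
Σ = (4) + (3) + (1) = 8
Area = |Σ|/2 = 4.
Net area = 75.5 − 4 = 71.5.

71.5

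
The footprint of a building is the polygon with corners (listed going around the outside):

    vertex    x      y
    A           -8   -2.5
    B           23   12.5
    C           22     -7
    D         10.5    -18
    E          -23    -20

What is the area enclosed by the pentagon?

763.75

Apply the shoelace (surveyor's) formula: 2A = Σ (x_i·y_{i+1} − x_{i+1}·y_i), indices taken mod 5.
Σ = (-42.5) + (-436) + (-322.5) + (-624) + (-102.5) = -1527.5
Area = |Σ|/2 = 763.75.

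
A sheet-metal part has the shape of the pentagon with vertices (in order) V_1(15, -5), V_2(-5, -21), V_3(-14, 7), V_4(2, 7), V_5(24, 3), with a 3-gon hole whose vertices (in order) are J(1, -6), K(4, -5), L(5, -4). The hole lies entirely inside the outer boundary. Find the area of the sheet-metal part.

Outer boundary:
Σ = (-340) + (-329) + (-112) + (-162) + (-165) = -1108
Area = |Σ|/2 = 554.
Hole:
Apply the shoelace formula: 2A = Σ (x_i·y_{i+1} − x_{i+1}·y_i), indices taken mod 3.
Cross-terms: 19, 9, -26  ⇒  Σ = 2
Area = |Σ|/2 = 1.
Net area = 554 − 1 = 553.

553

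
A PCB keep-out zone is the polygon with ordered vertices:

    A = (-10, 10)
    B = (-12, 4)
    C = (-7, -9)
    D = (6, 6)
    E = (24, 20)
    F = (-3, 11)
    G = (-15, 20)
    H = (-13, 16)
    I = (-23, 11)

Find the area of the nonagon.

Σ = (80) + (136) + (12) + (-24) + (324) + (105) + (20) + (225) + (-120) = 758
Area = |Σ|/2 = 379.

379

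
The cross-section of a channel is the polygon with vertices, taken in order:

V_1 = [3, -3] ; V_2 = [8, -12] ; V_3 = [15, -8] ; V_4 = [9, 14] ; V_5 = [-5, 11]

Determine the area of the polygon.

Σ = (-12) + (116) + (282) + (169) + (-18) = 537
Area = |Σ|/2 = 268.5.

268.5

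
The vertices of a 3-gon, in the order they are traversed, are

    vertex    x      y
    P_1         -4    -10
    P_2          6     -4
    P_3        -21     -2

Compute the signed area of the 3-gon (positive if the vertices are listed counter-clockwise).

Apply the shoelace (surveyor's) formula: 2A = Σ (x_i·y_{i+1} − x_{i+1}·y_i), indices taken mod 3.
Σ = (76) + (-96) + (202) = 182
Signed area = Σ/2 = 91 (positive ⇒ counter-clockwise traversal).

91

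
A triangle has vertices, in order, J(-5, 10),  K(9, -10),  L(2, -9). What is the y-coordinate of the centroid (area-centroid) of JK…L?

Apply the shoelace formula. First the cross-terms c_i = x_i·y_{i+1} − x_{i+1}·y_i:
  -40, -61, -25  ⇒  2A = -126, A = -63.
Then Σ (y_i + y_{i+1})·c_i = 1134, so ȳ = 1134 / (6·(-63)) = -3.

-3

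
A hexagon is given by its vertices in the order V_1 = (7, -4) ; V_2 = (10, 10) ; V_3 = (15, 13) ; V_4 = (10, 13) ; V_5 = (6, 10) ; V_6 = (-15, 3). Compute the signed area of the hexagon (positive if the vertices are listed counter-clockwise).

Apply Gauss's area formula: 2A = Σ (x_i·y_{i+1} − x_{i+1}·y_i), indices taken mod 6.
V_1→V_2: (7)(10) − (10)(-4) = 110
V_2→V_3: (10)(13) − (15)(10) = -20
V_3→V_4: (15)(13) − (10)(13) = 65
V_4→V_5: (10)(10) − (6)(13) = 22
V_5→V_6: (6)(3) − (-15)(10) = 168
V_6→V_1: (-15)(-4) − (7)(3) = 39
Σ = 384
Signed area = Σ/2 = 192 (positive ⇒ counter-clockwise traversal).

192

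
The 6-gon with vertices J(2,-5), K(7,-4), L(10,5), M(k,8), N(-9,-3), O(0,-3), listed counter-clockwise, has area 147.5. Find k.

Write out the shoelace sum; only the two edges meeting at M involve k:
2·Area = [(10·8 − k·5) + (k·(-3) − (-9)·8)] + 135
       = -8·k + 287 = 295
⇒ k = -1.

-1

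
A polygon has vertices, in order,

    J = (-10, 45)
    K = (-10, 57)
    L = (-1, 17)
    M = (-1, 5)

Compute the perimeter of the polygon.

106

|JK| = √((0)² + (12)²) = √144 = 12
|KL| = √((9)² + (-40)²) = √1681 = 41
|LM| = √((0)² + (-12)²) = √144 = 12
|MJ| = √((-9)² + (40)²) = √1681 = 41
Perimeter = 12 + 41 + 12 + 41 = 106.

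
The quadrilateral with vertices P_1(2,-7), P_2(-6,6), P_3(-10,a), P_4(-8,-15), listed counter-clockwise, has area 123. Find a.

Write out the shoelace sum; only the two edges meeting at P_3 involve a:
2·Area = [((-6)·a − (-10)·6) + ((-10)·(-15) − (-8)·a)] + 56
       = 2·a + 266 = 246
⇒ a = -10.

-10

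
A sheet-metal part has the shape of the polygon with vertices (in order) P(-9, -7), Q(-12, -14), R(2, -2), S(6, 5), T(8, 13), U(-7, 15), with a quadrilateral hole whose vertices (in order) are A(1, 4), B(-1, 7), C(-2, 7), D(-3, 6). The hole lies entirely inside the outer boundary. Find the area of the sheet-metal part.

270

Outer boundary:
Cross-terms: 42, 52, 22, 38, 211, 184  ⇒  Σ = 549
Area = |Σ|/2 = 274.5.
Hole:
Σ = (11) + (7) + (9) + (-18) = 9
Area = |Σ|/2 = 4.5.
Net area = 274.5 − 4.5 = 270.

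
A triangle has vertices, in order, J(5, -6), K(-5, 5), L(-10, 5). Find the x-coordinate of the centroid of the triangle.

Apply Gauss's area formula. First the cross-terms c_i = x_i·y_{i+1} − x_{i+1}·y_i:
  -5, 25, 35  ⇒  2A = 55, A = 27.5.
Then Σ (x_i + x_{i+1})·c_i = -550, so x̄ = -550 / (6·27.5) = -10/3.

-10/3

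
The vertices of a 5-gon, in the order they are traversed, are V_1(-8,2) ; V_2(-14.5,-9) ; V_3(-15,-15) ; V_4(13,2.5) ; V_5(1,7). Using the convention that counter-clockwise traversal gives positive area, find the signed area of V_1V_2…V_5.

243.75

V_1→V_2: (-8)(-9) − (-14.5)(2) = 101
V_2→V_3: (-14.5)(-15) − (-15)(-9) = 82.5
V_3→V_4: (-15)(2.5) − (13)(-15) = 157.5
V_4→V_5: (13)(7) − (1)(2.5) = 88.5
V_5→V_1: (1)(2) − (-8)(7) = 58
Σ = 487.5
Signed area = Σ/2 = 243.75 (positive ⇒ counter-clockwise traversal).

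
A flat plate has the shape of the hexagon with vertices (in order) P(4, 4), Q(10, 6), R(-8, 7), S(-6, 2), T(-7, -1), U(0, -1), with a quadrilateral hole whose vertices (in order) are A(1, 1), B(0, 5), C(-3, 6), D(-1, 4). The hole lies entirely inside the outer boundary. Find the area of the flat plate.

75

Outer boundary:
Cross-terms: -16, 118, 26, 20, 7, 4  ⇒  Σ = 159
Area = |Σ|/2 = 79.5.
Hole:
Apply the surveyor's formula: 2A = Σ (x_i·y_{i+1} − x_{i+1}·y_i), indices taken mod 4.
Cross-terms: 5, 15, -6, -5  ⇒  Σ = 9
Area = |Σ|/2 = 4.5.
Net area = 79.5 − 4.5 = 75.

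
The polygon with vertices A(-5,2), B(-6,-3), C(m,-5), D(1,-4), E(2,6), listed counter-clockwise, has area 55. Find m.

0

Write out the shoelace sum; only the two edges meeting at C involve m:
2·Area = [((-6)·(-5) − m·(-3)) + (m·(-4) − 1·(-5))] + 75
       = -1·m + 110 = 110
⇒ m = 0.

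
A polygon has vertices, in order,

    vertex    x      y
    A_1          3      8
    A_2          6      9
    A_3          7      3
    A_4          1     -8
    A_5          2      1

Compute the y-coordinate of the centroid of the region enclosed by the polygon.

Apply the shoelace formula. First the cross-terms c_i = x_i·y_{i+1} − x_{i+1}·y_i:
  -21, -45, -59, 17, 13  ⇒  2A = -95, A = -47.5.
Then Σ (y_i + y_{i+1})·c_i = -604, so ȳ = -604 / (6·(-47.5)) = 604/285.

604/285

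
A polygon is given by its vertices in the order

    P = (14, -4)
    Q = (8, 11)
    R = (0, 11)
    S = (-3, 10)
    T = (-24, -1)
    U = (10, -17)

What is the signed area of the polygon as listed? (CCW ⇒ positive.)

P→Q: (14)(11) − (8)(-4) = 186
Q→R: (8)(11) − (0)(11) = 88
R→S: (0)(10) − (-3)(11) = 33
S→T: (-3)(-1) − (-24)(10) = 243
T→U: (-24)(-17) − (10)(-1) = 418
U→P: (10)(-4) − (14)(-17) = 198
Σ = 1166
Signed area = Σ/2 = 583 (positive ⇒ counter-clockwise traversal).

583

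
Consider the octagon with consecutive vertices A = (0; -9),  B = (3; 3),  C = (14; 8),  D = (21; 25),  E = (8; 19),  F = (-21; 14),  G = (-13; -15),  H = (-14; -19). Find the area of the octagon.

Apply the shoelace formula: 2A = Σ (x_i·y_{i+1} − x_{i+1}·y_i), indices taken mod 8.
Σ = (27) + (-18) + (182) + (199) + (511) + (497) + (37) + (126) = 1561
Area = |Σ|/2 = 780.5.

780.5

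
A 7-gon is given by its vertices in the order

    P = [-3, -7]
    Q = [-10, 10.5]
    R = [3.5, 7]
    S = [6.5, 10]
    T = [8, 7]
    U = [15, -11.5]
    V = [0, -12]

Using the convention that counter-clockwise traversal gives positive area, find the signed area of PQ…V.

Apply the shoelace formula: 2A = Σ (x_i·y_{i+1} − x_{i+1}·y_i), indices taken mod 7.
Cross-terms: -101.5, -106.75, -10.5, -34.5, -197, -180, -36  ⇒  Σ = -666.25
Signed area = Σ/2 = -333.125 (negative ⇒ clockwise traversal).

-333.125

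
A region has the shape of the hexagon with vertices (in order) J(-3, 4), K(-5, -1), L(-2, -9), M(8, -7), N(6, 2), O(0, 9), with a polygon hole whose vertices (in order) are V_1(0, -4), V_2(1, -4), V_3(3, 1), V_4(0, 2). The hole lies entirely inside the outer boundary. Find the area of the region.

Outer boundary:
Apply the surveyor's formula: 2A = Σ (x_i·y_{i+1} − x_{i+1}·y_i), indices taken mod 6.
Σ = (23) + (43) + (86) + (58) + (54) + (27) = 291
Area = |Σ|/2 = 145.5.
Hole:
Apply the shoelace (surveyor's) formula: 2A = Σ (x_i·y_{i+1} − x_{i+1}·y_i), indices taken mod 4.
Cross-terms: 4, 13, 6, 0  ⇒  Σ = 23
Area = |Σ|/2 = 11.5.
Net area = 145.5 − 11.5 = 134.

134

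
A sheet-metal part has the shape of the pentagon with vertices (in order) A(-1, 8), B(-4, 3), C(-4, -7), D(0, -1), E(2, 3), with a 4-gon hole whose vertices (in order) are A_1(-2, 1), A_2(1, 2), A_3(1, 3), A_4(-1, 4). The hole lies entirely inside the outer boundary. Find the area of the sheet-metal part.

Outer boundary:
Σ = (29) + (40) + (4) + (2) + (19) = 94
Area = |Σ|/2 = 47.
Hole:
Apply the shoelace (surveyor's) formula: 2A = Σ (x_i·y_{i+1} − x_{i+1}·y_i), indices taken mod 4.
Cross-terms: -5, 1, 7, 7  ⇒  Σ = 10
Area = |Σ|/2 = 5.
Net area = 47 − 5 = 42.

42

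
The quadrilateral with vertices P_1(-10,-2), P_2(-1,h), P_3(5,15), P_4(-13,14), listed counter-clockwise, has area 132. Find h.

The doubled signed area Σ (x_i y_{i+1} − x_{i+1} y_i) is linear in h.
With h=0 it equals 414; the coefficient of h is -15 (from the two edges through P_2).
So -15·h + 414 = 2·132 = 264 ⇒ h = 10.

10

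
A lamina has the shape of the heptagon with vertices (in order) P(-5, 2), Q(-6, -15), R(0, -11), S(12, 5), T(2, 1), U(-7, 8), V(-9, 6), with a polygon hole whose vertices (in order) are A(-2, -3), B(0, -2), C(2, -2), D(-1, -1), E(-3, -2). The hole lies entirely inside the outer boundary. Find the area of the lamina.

Outer boundary:
Apply the surveyor's formula: 2A = Σ (x_i·y_{i+1} − x_{i+1}·y_i), indices taken mod 7.
Σ = (87) + (66) + (132) + (2) + (23) + (30) + (12) = 352
Area = |Σ|/2 = 176.
Hole:
Σ = (4) + (4) + (-4) + (-1) + (5) = 8
Area = |Σ|/2 = 4.
Net area = 176 − 4 = 172.

172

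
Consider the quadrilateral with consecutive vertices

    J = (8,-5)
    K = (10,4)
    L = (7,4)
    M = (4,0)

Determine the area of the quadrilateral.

Apply the shoelace (surveyor's) formula: 2A = Σ (x_i·y_{i+1} − x_{i+1}·y_i), indices taken mod 4.
Σ = (82) + (12) + (-16) + (-20) = 58
Area = |Σ|/2 = 29.

29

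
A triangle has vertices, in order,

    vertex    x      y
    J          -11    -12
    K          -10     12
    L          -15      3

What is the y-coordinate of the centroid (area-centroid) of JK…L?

Apply the shoelace (surveyor's) formula. First the cross-terms c_i = x_i·y_{i+1} − x_{i+1}·y_i:
  -252, 150, 213  ⇒  2A = 111, A = 55.5.
Then Σ (y_i + y_{i+1})·c_i = 333, so ȳ = 333 / (6·55.5) = 1.

1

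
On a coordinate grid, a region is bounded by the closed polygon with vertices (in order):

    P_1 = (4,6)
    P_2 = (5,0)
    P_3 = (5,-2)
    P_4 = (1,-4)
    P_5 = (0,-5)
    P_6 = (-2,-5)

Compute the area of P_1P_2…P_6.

32.5

Apply the shoelace (surveyor's) formula: 2A = Σ (x_i·y_{i+1} − x_{i+1}·y_i), indices taken mod 6.
Σ = (-30) + (-10) + (-18) + (-5) + (-10) + (8) = -65
Area = |Σ|/2 = 32.5.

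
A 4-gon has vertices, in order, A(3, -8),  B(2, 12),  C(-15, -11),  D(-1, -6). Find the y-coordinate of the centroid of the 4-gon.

-149/105

Apply the shoelace formula. First the cross-terms c_i = x_i·y_{i+1} − x_{i+1}·y_i:
  52, 158, 79, 26  ⇒  2A = 315, A = 157.5.
Then Σ (y_i + y_{i+1})·c_i = -1341, so ȳ = -1341 / (6·157.5) = -149/105.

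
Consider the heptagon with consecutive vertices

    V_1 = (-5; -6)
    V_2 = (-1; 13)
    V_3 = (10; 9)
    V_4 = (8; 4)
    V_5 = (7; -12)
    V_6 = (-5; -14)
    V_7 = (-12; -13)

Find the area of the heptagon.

310

Σ = (-71) + (-139) + (-32) + (-124) + (-158) + (-103) + (7) = -620
Area = |Σ|/2 = 310.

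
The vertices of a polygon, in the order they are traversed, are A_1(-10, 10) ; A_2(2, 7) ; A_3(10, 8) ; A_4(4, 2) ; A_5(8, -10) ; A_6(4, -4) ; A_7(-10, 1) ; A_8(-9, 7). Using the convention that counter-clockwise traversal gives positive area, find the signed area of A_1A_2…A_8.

A_1→A_2: (-10)(7) − (2)(10) = -90
A_2→A_3: (2)(8) − (10)(7) = -54
A_3→A_4: (10)(2) − (4)(8) = -12
A_4→A_5: (4)(-10) − (8)(2) = -56
A_5→A_6: (8)(-4) − (4)(-10) = 8
A_6→A_7: (4)(1) − (-10)(-4) = -36
A_7→A_8: (-10)(7) − (-9)(1) = -61
A_8→A_1: (-9)(10) − (-10)(7) = -20
Σ = -321
Signed area = Σ/2 = -160.5 (negative ⇒ clockwise traversal).

-160.5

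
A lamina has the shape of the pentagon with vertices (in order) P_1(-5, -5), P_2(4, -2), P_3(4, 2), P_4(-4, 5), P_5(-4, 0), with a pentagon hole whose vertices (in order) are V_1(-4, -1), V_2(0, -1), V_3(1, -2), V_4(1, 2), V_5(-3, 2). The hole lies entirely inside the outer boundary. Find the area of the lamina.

43

Outer boundary:
Apply the shoelace formula: 2A = Σ (x_i·y_{i+1} − x_{i+1}·y_i), indices taken mod 5.
Σ = (30) + (16) + (28) + (20) + (20) = 114
Area = |Σ|/2 = 57.
Hole:
Apply the shoelace (surveyor's) formula: 2A = Σ (x_i·y_{i+1} − x_{i+1}·y_i), indices taken mod 5.
V_1→V_2: (-4)(-1) − (0)(-1) = 4
V_2→V_3: (0)(-2) − (1)(-1) = 1
V_3→V_4: (1)(2) − (1)(-2) = 4
V_4→V_5: (1)(2) − (-3)(2) = 8
V_5→V_1: (-3)(-1) − (-4)(2) = 11
Σ = 28
Area = |Σ|/2 = 14.
Net area = 57 − 14 = 43.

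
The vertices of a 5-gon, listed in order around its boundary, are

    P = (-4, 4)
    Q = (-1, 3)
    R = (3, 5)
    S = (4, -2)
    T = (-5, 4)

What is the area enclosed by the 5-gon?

23

Σ = (-8) + (-14) + (-26) + (6) + (-4) = -46
Area = |Σ|/2 = 23.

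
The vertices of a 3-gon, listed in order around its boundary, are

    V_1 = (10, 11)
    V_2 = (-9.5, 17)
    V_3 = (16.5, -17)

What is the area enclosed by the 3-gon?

253.5

Σ = (274.5) + (-119) + (351.5) = 507
Area = |Σ|/2 = 253.5.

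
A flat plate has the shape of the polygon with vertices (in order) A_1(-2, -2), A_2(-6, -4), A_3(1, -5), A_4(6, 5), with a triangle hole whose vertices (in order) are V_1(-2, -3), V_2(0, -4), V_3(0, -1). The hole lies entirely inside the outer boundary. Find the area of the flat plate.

28.5

Outer boundary:
Apply the shoelace formula: 2A = Σ (x_i·y_{i+1} − x_{i+1}·y_i), indices taken mod 4.
Cross-terms: -4, 34, 35, -2  ⇒  Σ = 63
Area = |Σ|/2 = 31.5.
Hole:
Apply Gauss's area formula: 2A = Σ (x_i·y_{i+1} − x_{i+1}·y_i), indices taken mod 3.
V_1→V_2: (-2)(-4) − (0)(-3) = 8
V_2→V_3: (0)(-1) − (0)(-4) = 0
V_3→V_1: (0)(-3) − (-2)(-1) = -2
Σ = 6
Area = |Σ|/2 = 3.
Net area = 31.5 − 3 = 28.5.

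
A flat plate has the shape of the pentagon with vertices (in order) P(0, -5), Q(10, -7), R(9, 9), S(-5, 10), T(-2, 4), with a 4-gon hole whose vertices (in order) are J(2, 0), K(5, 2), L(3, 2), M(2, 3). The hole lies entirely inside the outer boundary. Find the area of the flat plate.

Outer boundary:
Apply the surveyor's formula: 2A = Σ (x_i·y_{i+1} − x_{i+1}·y_i), indices taken mod 5.
P→Q: (0)(-7) − (10)(-5) = 50
Q→R: (10)(9) − (9)(-7) = 153
R→S: (9)(10) − (-5)(9) = 135
S→T: (-5)(4) − (-2)(10) = 0
T→P: (-2)(-5) − (0)(4) = 10
Σ = 348
Area = |Σ|/2 = 174.
Hole:
Apply the shoelace formula: 2A = Σ (x_i·y_{i+1} − x_{i+1}·y_i), indices taken mod 4.
Σ = (4) + (4) + (5) + (-6) = 7
Area = |Σ|/2 = 3.5.
Net area = 174 − 3.5 = 170.5.

170.5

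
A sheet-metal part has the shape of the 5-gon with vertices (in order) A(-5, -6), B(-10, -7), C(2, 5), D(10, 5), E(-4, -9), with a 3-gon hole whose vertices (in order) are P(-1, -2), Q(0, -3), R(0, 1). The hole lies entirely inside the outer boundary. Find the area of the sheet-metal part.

Outer boundary:
Σ = (-25) + (-36) + (-40) + (-70) + (-21) = -192
Area = |Σ|/2 = 96.
Hole:
Apply the shoelace (surveyor's) formula: 2A = Σ (x_i·y_{i+1} − x_{i+1}·y_i), indices taken mod 3.
P→Q: (-1)(-3) − (0)(-2) = 3
Q→R: (0)(1) − (0)(-3) = 0
R→P: (0)(-2) − (-1)(1) = 1
Σ = 4
Area = |Σ|/2 = 2.
Net area = 96 − 2 = 94.

94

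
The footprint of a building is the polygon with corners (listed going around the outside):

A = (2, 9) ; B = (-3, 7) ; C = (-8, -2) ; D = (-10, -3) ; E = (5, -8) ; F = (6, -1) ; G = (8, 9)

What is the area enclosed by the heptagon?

Σ = (41) + (62) + (4) + (95) + (43) + (62) + (54) = 361
Area = |Σ|/2 = 180.5.

180.5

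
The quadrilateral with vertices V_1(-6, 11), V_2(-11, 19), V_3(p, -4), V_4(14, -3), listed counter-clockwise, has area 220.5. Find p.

-9

The doubled signed area Σ (x_i y_{i+1} − x_{i+1} y_i) is linear in p.
With p=0 it equals 243; the coefficient of p is -22 (from the two edges through V_3).
So -22·p + 243 = 2·220.5 = 441 ⇒ p = -9.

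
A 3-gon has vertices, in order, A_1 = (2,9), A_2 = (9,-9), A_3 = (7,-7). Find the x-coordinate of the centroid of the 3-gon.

6

Apply the shoelace formula. First the cross-terms c_i = x_i·y_{i+1} − x_{i+1}·y_i:
  -99, 0, 77  ⇒  2A = -22, A = -11.
Then Σ (x_i + x_{i+1})·c_i = -396, so x̄ = -396 / (6·(-11)) = 6.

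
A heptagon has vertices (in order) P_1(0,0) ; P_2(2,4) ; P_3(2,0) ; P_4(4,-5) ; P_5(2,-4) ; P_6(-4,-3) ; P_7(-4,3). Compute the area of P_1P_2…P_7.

35

Σ = (0) + (-8) + (-10) + (-6) + (-22) + (-24) + (0) = -70
Area = |Σ|/2 = 35.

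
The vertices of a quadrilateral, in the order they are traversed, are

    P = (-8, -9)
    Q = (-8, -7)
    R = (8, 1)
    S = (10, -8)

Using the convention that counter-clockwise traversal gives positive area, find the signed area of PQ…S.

-98

Σ = (-16) + (48) + (-74) + (-154) = -196
Signed area = Σ/2 = -98 (negative ⇒ clockwise traversal).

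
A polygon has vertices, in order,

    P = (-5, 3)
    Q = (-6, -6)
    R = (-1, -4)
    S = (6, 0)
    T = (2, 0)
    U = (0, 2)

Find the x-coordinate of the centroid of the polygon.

Apply Gauss's area formula. First the cross-terms c_i = x_i·y_{i+1} − x_{i+1}·y_i:
  48, 18, 24, 0, 4, 10  ⇒  2A = 104, A = 52.
Then Σ (x_i + x_{i+1})·c_i = -576, so x̄ = -576 / (6·52) = -24/13.

-24/13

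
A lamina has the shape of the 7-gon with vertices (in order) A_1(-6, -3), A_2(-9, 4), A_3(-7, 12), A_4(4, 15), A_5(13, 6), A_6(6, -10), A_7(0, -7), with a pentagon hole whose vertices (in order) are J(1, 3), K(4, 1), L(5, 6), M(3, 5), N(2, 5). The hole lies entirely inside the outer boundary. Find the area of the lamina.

342

Outer boundary:
Apply the surveyor's formula: 2A = Σ (x_i·y_{i+1} − x_{i+1}·y_i), indices taken mod 7.
A_1→A_2: (-6)(4) − (-9)(-3) = -51
A_2→A_3: (-9)(12) − (-7)(4) = -80
A_3→A_4: (-7)(15) − (4)(12) = -153
A_4→A_5: (4)(6) − (13)(15) = -171
A_5→A_6: (13)(-10) − (6)(6) = -166
A_6→A_7: (6)(-7) − (0)(-10) = -42
A_7→A_1: (0)(-3) − (-6)(-7) = -42
Σ = -705
Area = |Σ|/2 = 352.5.
Hole:
Σ = (-11) + (19) + (7) + (5) + (1) = 21
Area = |Σ|/2 = 10.5.
Net area = 352.5 − 10.5 = 342.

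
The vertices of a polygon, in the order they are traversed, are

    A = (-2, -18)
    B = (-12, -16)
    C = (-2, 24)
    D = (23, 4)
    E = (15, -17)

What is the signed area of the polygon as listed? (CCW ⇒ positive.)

Cross-terms: -184, -320, -560, -451, -304  ⇒  Σ = -1819
Signed area = Σ/2 = -909.5 (negative ⇒ clockwise traversal).

-909.5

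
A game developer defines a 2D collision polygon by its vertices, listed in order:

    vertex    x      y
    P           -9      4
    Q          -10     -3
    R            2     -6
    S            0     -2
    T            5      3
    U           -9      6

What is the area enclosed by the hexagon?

107

Cross-terms: 67, 66, -4, 10, 57, 18  ⇒  Σ = 214
Area = |Σ|/2 = 107.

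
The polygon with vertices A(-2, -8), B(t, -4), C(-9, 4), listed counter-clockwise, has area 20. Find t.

-1

Write out the shoelace sum; only the two edges meeting at B involve t:
2·Area = [((-2)·(-4) − t·(-8)) + (t·4 − (-9)·(-4))] + 80
       = 12·t + 52 = 40
⇒ t = -1.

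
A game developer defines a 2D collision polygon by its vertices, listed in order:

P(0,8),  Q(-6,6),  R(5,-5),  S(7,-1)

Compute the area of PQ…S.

Σ = (48) + (0) + (30) + (56) = 134
Area = |Σ|/2 = 67.

67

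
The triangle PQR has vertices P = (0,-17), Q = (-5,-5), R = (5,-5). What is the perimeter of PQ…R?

36

|PQ| = √((-5)² + (12)²) = √169 = 13
|QR| = √((10)² + (0)²) = √100 = 10
|RP| = √((-5)² + (-12)²) = √169 = 13
Perimeter = 13 + 10 + 13 = 36.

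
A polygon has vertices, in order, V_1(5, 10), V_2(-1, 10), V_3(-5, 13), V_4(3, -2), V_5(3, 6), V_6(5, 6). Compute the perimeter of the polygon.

42

|V_1V_2| = √((-6)² + (0)²) = √36 = 6
|V_2V_3| = √((-4)² + (3)²) = √25 = 5
|V_3V_4| = √((8)² + (-15)²) = √289 = 17
|V_4V_5| = √((0)² + (8)²) = √64 = 8
|V_5V_6| = √((2)² + (0)²) = √4 = 2
|V_6V_1| = √((0)² + (4)²) = √16 = 4
Perimeter = 6 + 5 + 17 + 8 + 2 + 4 = 42.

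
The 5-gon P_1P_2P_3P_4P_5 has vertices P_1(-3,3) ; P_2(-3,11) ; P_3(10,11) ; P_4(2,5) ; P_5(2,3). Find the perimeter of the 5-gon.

|P_1P_2| = √((0)² + (8)²) = √64 = 8
|P_2P_3| = √((13)² + (0)²) = √169 = 13
|P_3P_4| = √((-8)² + (-6)²) = √100 = 10
|P_4P_5| = √((0)² + (-2)²) = √4 = 2
|P_5P_1| = √((-5)² + (0)²) = √25 = 5
Perimeter = 8 + 13 + 10 + 2 + 5 = 38.

38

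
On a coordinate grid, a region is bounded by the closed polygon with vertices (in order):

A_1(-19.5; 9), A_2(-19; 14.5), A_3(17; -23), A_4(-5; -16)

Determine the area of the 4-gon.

332.625

Apply the shoelace (surveyor's) formula: 2A = Σ (x_i·y_{i+1} − x_{i+1}·y_i), indices taken mod 4.
Σ = (-111.75) + (190.5) + (-387) + (-357) = -665.25
Area = |Σ|/2 = 332.625.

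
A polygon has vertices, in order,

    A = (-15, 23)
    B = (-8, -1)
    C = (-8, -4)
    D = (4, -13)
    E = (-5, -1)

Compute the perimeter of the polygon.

|AB| = √((7)² + (-24)²) = √625 = 25
|BC| = √((0)² + (-3)²) = √9 = 3
|CD| = √((12)² + (-9)²) = √225 = 15
|DE| = √((-9)² + (12)²) = √225 = 15
|EA| = √((-10)² + (24)²) = √676 = 26
Perimeter = 25 + 3 + 15 + 15 + 26 = 84.

84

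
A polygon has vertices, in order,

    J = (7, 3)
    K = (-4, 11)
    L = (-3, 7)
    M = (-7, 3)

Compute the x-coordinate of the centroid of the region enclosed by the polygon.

-14/23

Apply Gauss's area formula. First the cross-terms c_i = x_i·y_{i+1} − x_{i+1}·y_i:
  89, 5, 40, -42  ⇒  2A = 92, A = 46.
Then Σ (x_i + x_{i+1})·c_i = -168, so x̄ = -168 / (6·46) = -14/23.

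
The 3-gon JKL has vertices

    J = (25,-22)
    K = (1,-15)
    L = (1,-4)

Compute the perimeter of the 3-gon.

|JK| = √((-24)² + (7)²) = √625 = 25
|KL| = √((0)² + (11)²) = √121 = 11
|LJ| = √((24)² + (-18)²) = √900 = 30
Perimeter = 25 + 11 + 30 = 66.

66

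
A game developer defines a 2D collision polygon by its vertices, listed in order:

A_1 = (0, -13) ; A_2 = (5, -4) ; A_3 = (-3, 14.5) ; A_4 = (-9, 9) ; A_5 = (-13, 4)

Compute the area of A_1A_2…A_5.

239.5

Apply Gauss's area formula: 2A = Σ (x_i·y_{i+1} − x_{i+1}·y_i), indices taken mod 5.
A_1→A_2: (0)(-4) − (5)(-13) = 65
A_2→A_3: (5)(14.5) − (-3)(-4) = 60.5
A_3→A_4: (-3)(9) − (-9)(14.5) = 103.5
A_4→A_5: (-9)(4) − (-13)(9) = 81
A_5→A_1: (-13)(-13) − (0)(4) = 169
Σ = 479
Area = |Σ|/2 = 239.5.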